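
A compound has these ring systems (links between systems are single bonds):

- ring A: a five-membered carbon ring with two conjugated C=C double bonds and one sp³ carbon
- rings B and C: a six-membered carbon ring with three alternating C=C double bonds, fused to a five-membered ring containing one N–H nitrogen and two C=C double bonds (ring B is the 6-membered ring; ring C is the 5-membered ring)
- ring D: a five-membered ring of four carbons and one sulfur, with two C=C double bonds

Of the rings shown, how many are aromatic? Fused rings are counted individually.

Ring A has one sp³ carbon, so it is not fully conjugated — not aromatic (cyclopentadiene).
Rings B and C form a fused bicyclic system (with one N–H) with 9 sp² atoms and 10 π electrons from ring double bonds plus a heteroatom lone pair. 10 = 4(2)+2, so the system is aromatic and both rings count as aromatic (indole).
Ring D is planar and fully conjugated; 2 ring double bonds (4 π electrons) plus a heteroatom lone pair (2) give 6 π electrons. Since 6 = 4n+2 (n=1), ring D is aromatic (thiophene).
Aromatic: B, C, D. Total: 3.

3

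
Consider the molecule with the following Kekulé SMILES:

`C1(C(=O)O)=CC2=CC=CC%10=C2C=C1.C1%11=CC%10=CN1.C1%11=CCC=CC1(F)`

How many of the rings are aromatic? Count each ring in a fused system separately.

The SMILES encodes two fused six-membered carbon rings, each with three alternating C=C double bonds; a five-membered ring of four carbons and one nitrogen bearing a hydrogen, with two C=C double bonds; a six-membered carbon ring with two isolated C=C double bonds and two sp³ carbons.
The fused 6/6-membered bicyclic is a single π system with 10 sp² atoms and 10 π electrons from ring double bonds. 10 = 4(2)+2, so the system is aromatic and both rings count as aromatic (naphthalene).
The 5-membered ring with one N–H has a continuous p-orbital overlap around the ring; 2 ring double bonds (4 π electrons) plus a heteroatom lone pair (2) give 6 π electrons. That satisfies 4n+2 with n=1, so it is aromatic (pyrrole).
The 6-membered ring has two sp³ carbons, so it is not fully conjugated — not aromatic (1,4-cyclohexadiene).
3 of the 4 rings are aromatic. Total: 3.

3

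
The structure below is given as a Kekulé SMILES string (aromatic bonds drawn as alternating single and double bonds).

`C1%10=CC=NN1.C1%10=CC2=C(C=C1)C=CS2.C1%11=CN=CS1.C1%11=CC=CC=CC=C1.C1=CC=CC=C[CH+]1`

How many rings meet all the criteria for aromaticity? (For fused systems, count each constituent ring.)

The SMILES encodes a five-membered ring with two adjacent nitrogens (one bearing H, one in a double bond) and two double bonds; a six-membered carbon ring with three alternating C=C double bonds, fused to a five-membered ring containing one sulfur and two C=C double bonds; a five-membered ring with a sulfur at position 1 and a nitrogen at position 3 (in a C=N bond), with two double bonds; an eight-membered carbon ring with four alternating C=C double bonds; a seven-membered all-carbon ring bearing a positive charge on one carbon, with three C=C double bonds.
The 5-membered ring with two adjacent nitrogens (one N–H, one =N–) is fully conjugated (every ring atom contributes a p orbital); 2 ring double bonds (4 π electrons) plus a heteroatom lone pair (2) give 6 π electrons. 6 = 4(1)+2, so it is aromatic (pyrazole).
The fused 6/5-membered bicyclic (with one sulfur) is a single π system with 9 sp² atoms and 10 π electrons from ring double bonds plus a heteroatom lone pair. 10 = 4(2)+2, so the system is aromatic and both rings count as aromatic (benzothiophene).
The 5-membered ring with one sulfur and one =N– is fully conjugated (every ring atom contributes a p orbital); 2 ring double bonds (4 π electrons) plus a heteroatom lone pair (2) give 6 π electrons. That satisfies 4n+2 with n=1, so it is aromatic (thiazole).
The 8-membered ring has only sp² ring atoms; a planar conformation would have a fully conjugated π system of 8 electrons. But 8 = 4(2), which is 4n not 4n+2, so it is not aromatic (cyclooctatetraene) — cyclooctatetraene distorts into a non-planar tub to avoid antiaromaticity.
The 7-membered ring has a continuous p-orbital overlap around the ring; 3 ring double bonds (6 π electrons) plus the carbocation's empty p orbital (0, but keeps the ring conjugated) give 6 π electrons. Since 6 = 4n+2 (n=1), it is aromatic (tropylium cation).
5 of the 6 rings are aromatic. Total: 5.

5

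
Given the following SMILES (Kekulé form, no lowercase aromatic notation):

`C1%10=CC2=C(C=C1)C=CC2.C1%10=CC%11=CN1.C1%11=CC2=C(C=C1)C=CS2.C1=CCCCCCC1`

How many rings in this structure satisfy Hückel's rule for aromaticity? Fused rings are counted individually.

4

The SMILES encodes a six-membered carbon ring with three alternating C=C double bonds, fused to a five-membered carbon ring containing one C=C double bond and one sp³ carbon; a five-membered ring of four carbons and one nitrogen bearing a hydrogen, with two C=C double bonds; a six-membered carbon ring with three alternating C=C double bonds, fused to a five-membered ring containing one sulfur and two C=C double bonds; an eight-membered carbon ring with one C=C double bond.
The 6-membered ring has a continuous p-orbital overlap around the ring; 3 ring double bonds give 6 π electrons. That satisfies 4n+2 with n=1, so it is aromatic (benzene ring).
The 5-membered ring has one sp³ carbon, so it is not fully conjugated — not aromatic (cyclopentene ring).
The 5-membered ring with one N–H is planar and fully conjugated; 2 ring double bonds (4 π electrons) plus a heteroatom lone pair (2) give 6 π electrons. 6 = 4(1)+2, so it is aromatic (pyrrole).
The fused 6/5-membered bicyclic (with one sulfur) is a single π system with 9 sp² atoms and 10 π electrons from ring double bonds plus a heteroatom lone pair. 10 = 4(2)+2, so the system is aromatic and both rings count as aromatic (benzothiophene).
The 8-membered ring has six sp³ carbons, so it is not fully conjugated — not aromatic (cyclooctene).
4 of the 6 rings are aromatic. Total: 4.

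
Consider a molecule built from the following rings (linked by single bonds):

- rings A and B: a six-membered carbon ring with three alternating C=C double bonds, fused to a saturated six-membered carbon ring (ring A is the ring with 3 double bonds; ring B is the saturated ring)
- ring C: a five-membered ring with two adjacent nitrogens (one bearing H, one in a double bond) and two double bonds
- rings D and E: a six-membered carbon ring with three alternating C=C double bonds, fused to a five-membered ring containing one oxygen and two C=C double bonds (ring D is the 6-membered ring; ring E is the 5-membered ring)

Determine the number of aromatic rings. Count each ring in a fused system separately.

4

Ring A is planar and fully conjugated; 3 ring double bonds give 6 π electrons. That satisfies 4n+2 with n=1, so ring A is aromatic (benzene ring).
Ring B has four sp³ carbons, so it is not fully conjugated — not aromatic (cyclohexane ring).
Ring C has a continuous p-orbital overlap around the ring; 2 ring double bonds (4 π electrons) plus a heteroatom lone pair (2) give 6 π electrons. That satisfies 4n+2 with n=1, so ring C is aromatic (pyrazole).
Rings D and E form a fused bicyclic system (with one oxygen) with 9 sp² atoms and 10 π electrons from ring double bonds plus a heteroatom lone pair. 10 = 4(2)+2, so the system is aromatic and both rings count as aromatic (benzofuran).
Aromatic: A, C, D, E. Total: 4.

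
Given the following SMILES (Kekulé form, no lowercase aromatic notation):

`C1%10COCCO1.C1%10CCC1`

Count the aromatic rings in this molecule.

0

The SMILES encodes a six-membered saturated ring with oxygens at positions 1 and 4; a four-membered saturated carbon ring.
The 6-membered ring with two oxygens (1,4) has only sp³ atoms, so it is not fully conjugated — not aromatic (1,4-dioxane).
The 4-membered ring has only sp³ atoms, so it is not fully conjugated — not aromatic (cyclobutane).
None of the rings are aromatic. Total: 0.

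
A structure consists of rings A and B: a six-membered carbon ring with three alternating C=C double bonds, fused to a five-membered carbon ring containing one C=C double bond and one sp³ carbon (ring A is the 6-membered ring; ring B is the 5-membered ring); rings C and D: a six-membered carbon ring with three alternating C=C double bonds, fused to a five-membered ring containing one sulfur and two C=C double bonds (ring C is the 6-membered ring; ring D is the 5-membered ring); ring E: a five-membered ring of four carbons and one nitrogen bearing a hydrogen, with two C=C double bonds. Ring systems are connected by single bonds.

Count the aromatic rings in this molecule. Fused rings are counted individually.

4

Ring A is fully conjugated (every ring atom contributes a p orbital); 3 ring double bonds give 6 π electrons. That satisfies 4n+2 with n=1, so ring A is aromatic (benzene ring).
Ring B has one sp³ carbon, so it is not fully conjugated — not aromatic (cyclopentene ring).
Rings C and D form a fused bicyclic system (with one sulfur) with 9 sp² atoms and 10 π electrons from ring double bonds plus a heteroatom lone pair. 10 = 4(2)+2, so the system is aromatic and both rings count as aromatic (benzothiophene).
Ring E is fully conjugated (every ring atom contributes a p orbital); 2 ring double bonds (4 π electrons) plus a heteroatom lone pair (2) give 6 π electrons. Since 6 = 4n+2 (n=1), ring E is aromatic (pyrrole).
Aromatic: A, C, D, E. Total: 4.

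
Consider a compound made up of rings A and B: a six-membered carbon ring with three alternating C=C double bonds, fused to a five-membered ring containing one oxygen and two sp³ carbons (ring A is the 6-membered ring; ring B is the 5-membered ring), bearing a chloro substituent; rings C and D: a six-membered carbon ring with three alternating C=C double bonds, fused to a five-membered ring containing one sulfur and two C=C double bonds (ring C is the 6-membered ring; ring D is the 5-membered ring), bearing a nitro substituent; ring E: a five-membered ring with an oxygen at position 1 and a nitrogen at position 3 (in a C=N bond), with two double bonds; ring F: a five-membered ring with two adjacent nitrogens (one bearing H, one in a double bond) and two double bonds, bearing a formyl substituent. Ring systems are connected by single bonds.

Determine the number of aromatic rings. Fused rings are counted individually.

5

Ring A is fully conjugated (every ring atom contributes a p orbital); 3 ring double bonds give 6 π electrons. Since 6 = 4n+2 (n=1), ring A is aromatic (benzene ring).
Ring B has two sp³ carbons, so it is not fully conjugated — not aromatic (oxolane ring).
Rings C and D form a fused bicyclic system (with one sulfur) with 9 sp² atoms and 10 π electrons from ring double bonds plus a heteroatom lone pair. 10 = 4(2)+2, so the system is aromatic and both rings count as aromatic (benzothiophene).
Ring E is fully conjugated (every ring atom contributes a p orbital); 2 ring double bonds (4 π electrons) plus a heteroatom lone pair (2) give 6 π electrons. 6 = 4(1)+2, so ring E is aromatic (oxazole).
Ring F is fully conjugated (every ring atom contributes a p orbital); 2 ring double bonds (4 π electrons) plus a heteroatom lone pair (2) give 6 π electrons. Since 6 = 4n+2 (n=1), ring F is aromatic (pyrazole).
Aromatic: A, C, D, E, F. Total: 5.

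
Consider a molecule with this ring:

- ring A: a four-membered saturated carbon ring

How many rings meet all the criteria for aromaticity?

Ring A has only sp³ atoms, so it is not fully conjugated — not aromatic (cyclobutane).

0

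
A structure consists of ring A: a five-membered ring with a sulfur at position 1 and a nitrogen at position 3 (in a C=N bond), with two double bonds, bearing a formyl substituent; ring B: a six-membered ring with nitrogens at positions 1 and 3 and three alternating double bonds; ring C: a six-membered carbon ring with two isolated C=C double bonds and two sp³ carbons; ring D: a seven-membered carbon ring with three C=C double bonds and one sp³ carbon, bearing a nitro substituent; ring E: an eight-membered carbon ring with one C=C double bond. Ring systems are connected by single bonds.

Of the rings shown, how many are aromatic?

2

Ring A is fully conjugated (every ring atom contributes a p orbital); 2 ring double bonds (4 π electrons) plus a heteroatom lone pair (2) give 6 π electrons. 6 = 4(1)+2, so ring A is aromatic (thiazole).
Ring B is planar and fully conjugated; 3 ring double bonds give 6 π electrons. Since 6 = 4n+2 (n=1), ring B is aromatic (pyrimidine).
Ring C has two sp³ carbons, so it is not fully conjugated — not aromatic (1,4-cyclohexadiene).
Ring D has one sp³ carbon, so it is not fully conjugated — not aromatic (cycloheptatriene).
Ring E has six sp³ carbons, so it is not fully conjugated — not aromatic (cyclooctene).
Aromatic: A, B. Total: 2.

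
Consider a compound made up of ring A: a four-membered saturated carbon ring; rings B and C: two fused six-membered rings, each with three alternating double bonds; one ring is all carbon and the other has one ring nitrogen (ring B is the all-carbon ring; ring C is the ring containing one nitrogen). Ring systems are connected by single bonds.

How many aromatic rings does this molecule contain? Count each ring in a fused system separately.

Ring A has only sp³ atoms, so it is not fully conjugated — not aromatic (cyclobutane).
Rings B and C form a fused bicyclic system (with one nitrogen) with 10 sp² atoms and 10 π electrons from ring double bonds. 10 = 4(2)+2, so the system is aromatic and both rings count as aromatic (quinoline).
Aromatic: B, C. Total: 2.

2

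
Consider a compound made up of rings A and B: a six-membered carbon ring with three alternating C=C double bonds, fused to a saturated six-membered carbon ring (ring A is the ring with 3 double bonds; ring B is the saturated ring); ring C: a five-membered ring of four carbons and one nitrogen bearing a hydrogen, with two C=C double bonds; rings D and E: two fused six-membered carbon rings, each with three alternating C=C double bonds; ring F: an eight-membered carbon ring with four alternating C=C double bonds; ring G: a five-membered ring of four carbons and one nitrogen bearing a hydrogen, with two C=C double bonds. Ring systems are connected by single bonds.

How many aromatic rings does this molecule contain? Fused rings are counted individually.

Ring A has a continuous p-orbital overlap around the ring; 3 ring double bonds give 6 π electrons. Since 6 = 4n+2 (n=1), ring A is aromatic (benzene ring).
Ring B has four sp³ carbons, so it is not fully conjugated — not aromatic (cyclohexane ring).
Ring C has a continuous p-orbital overlap around the ring; 2 ring double bonds (4 π electrons) plus a heteroatom lone pair (2) give 6 π electrons. 6 = 4(1)+2, so ring C is aromatic (pyrrole).
Rings D and E form a fused bicyclic system with 10 sp² atoms and 10 π electrons from ring double bonds. 10 = 4(2)+2, so the system is aromatic and both rings count as aromatic (naphthalene).
Ring F has only sp² ring atoms; a planar conformation would have a fully conjugated π system of 8 electrons. But 8 = 4(2), which is 4n not 4n+2, so ring F is not aromatic (cyclooctatetraene) — cyclooctatetraene distorts into a non-planar tub to avoid antiaromaticity.
Ring G is fully conjugated (every ring atom contributes a p orbital); 2 ring double bonds (4 π electrons) plus a heteroatom lone pair (2) give 6 π electrons. 6 = 4(1)+2, so ring G is aromatic (pyrrole).
Aromatic: A, C, D, E, G. Total: 5.

5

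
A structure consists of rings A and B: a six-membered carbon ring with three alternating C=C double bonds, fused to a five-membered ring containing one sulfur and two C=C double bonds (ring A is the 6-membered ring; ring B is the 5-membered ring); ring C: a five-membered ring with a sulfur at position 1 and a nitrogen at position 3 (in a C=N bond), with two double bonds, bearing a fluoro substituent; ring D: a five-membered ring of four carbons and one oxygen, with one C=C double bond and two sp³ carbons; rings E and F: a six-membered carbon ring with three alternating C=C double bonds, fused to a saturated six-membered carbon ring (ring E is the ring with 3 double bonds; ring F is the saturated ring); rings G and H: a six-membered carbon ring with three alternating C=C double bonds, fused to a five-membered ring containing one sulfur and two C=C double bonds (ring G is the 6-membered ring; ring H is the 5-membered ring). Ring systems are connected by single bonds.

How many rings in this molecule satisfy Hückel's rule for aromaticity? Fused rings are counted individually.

6

Rings A and B form a fused bicyclic system (with one sulfur) with 9 sp² atoms and 10 π electrons from ring double bonds plus a heteroatom lone pair. 10 = 4(2)+2, so the system is aromatic and both rings count as aromatic (benzothiophene).
Ring C is fully conjugated (every ring atom contributes a p orbital); 2 ring double bonds (4 π electrons) plus a heteroatom lone pair (2) give 6 π electrons. 6 = 4(1)+2, so ring C is aromatic (thiazole).
Ring D has two sp³ carbons, so it is not fully conjugated — not aromatic (2,3-dihydrofuran).
Ring E is fully conjugated (every ring atom contributes a p orbital); 3 ring double bonds give 6 π electrons. 6 = 4(1)+2, so ring E is aromatic (benzene ring).
Ring F has four sp³ carbons, so it is not fully conjugated — not aromatic (cyclohexane ring).
Rings G and H form a fused bicyclic system (with one sulfur) with 9 sp² atoms and 10 π electrons from ring double bonds plus a heteroatom lone pair. 10 = 4(2)+2, so the system is aromatic and both rings count as aromatic (benzothiophene).
Aromatic: A, B, C, E, G, H. Total: 6.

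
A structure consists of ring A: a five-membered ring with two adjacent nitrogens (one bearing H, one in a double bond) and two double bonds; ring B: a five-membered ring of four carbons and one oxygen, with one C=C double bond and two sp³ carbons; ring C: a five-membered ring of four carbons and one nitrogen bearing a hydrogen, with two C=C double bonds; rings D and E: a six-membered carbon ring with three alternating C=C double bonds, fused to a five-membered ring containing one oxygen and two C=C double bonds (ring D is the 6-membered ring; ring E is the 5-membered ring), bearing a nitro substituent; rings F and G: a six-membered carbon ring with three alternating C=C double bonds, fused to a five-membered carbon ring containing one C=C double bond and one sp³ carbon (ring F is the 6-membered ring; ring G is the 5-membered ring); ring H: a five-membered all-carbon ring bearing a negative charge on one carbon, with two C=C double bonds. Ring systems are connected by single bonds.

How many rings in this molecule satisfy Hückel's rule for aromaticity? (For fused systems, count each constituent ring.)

6

Ring A has a continuous p-orbital overlap around the ring; 2 ring double bonds (4 π electrons) plus a heteroatom lone pair (2) give 6 π electrons. That satisfies 4n+2 with n=1, so ring A is aromatic (pyrazole).
Ring B has two sp³ carbons, so it is not fully conjugated — not aromatic (2,3-dihydrofuran).
Ring C is fully conjugated (every ring atom contributes a p orbital); 2 ring double bonds (4 π electrons) plus a heteroatom lone pair (2) give 6 π electrons. 6 = 4(1)+2, so ring C is aromatic (pyrrole).
Rings D and E form a fused bicyclic system (with one oxygen) with 9 sp² atoms and 10 π electrons from ring double bonds plus a heteroatom lone pair. 10 = 4(2)+2, so the system is aromatic and both rings count as aromatic (benzofuran).
Ring F is planar and fully conjugated; 3 ring double bonds give 6 π electrons. That satisfies 4n+2 with n=1, so ring F is aromatic (benzene ring).
Ring G has one sp³ carbon, so it is not fully conjugated — not aromatic (cyclopentene ring).
Ring H has a continuous p-orbital overlap around the ring; 2 ring double bonds (4 π electrons) plus the carbanion lone pair (2) give 6 π electrons. 6 = 4(1)+2, so ring H is aromatic (cyclopentadienyl anion).
Aromatic: A, C, D, E, F, H. Total: 6.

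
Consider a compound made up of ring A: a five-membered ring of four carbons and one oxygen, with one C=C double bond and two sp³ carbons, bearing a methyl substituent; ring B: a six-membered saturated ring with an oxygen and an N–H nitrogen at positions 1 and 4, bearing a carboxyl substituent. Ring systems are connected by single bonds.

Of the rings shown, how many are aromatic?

0

Ring A has two sp³ carbons, so it is not fully conjugated — not aromatic (2,3-dihydrofuran).
Ring B has only sp³ atoms, so it is not fully conjugated — not aromatic (morpholine).
No ring is aromatic. Total: 0.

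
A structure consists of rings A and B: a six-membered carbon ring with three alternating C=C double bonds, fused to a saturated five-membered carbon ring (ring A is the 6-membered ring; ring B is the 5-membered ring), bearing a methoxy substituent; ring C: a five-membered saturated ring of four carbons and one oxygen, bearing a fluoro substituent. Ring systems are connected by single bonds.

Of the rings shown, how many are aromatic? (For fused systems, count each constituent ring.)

1

Ring A is fully conjugated (every ring atom contributes a p orbital); 3 ring double bonds give 6 π electrons. That satisfies 4n+2 with n=1, so ring A is aromatic (benzene ring).
Ring B has three sp³ carbons, so it is not fully conjugated — not aromatic (cyclopentane ring).
Ring C has only sp³ atoms, so it is not fully conjugated — not aromatic (tetrahydrofuran).
Aromatic: A. Total: 1.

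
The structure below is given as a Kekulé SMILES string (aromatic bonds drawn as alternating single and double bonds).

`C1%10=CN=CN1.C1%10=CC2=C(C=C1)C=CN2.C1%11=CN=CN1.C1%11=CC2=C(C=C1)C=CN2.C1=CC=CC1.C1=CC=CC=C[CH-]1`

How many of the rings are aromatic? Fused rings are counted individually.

The SMILES encodes a five-membered ring with nitrogens at positions 1 and 3 (one bearing H, one in a C=N bond) and two double bonds; a six-membered carbon ring with three alternating C=C double bonds, fused to a five-membered ring containing one N–H nitrogen and two C=C double bonds; a five-membered ring with nitrogens at positions 1 and 3 (one bearing H, one in a C=N bond) and two double bonds; a six-membered carbon ring with three alternating C=C double bonds, fused to a five-membered ring containing one N–H nitrogen and two C=C double bonds; a five-membered carbon ring with two conjugated C=C double bonds and one sp³ carbon; a seven-membered all-carbon ring bearing a negative charge on one carbon, with three C=C double bonds.
The 5-membered ring with two nitrogens (one N–H, one =N–) has a continuous p-orbital overlap around the ring; 2 ring double bonds (4 π electrons) plus a heteroatom lone pair (2) give 6 π electrons. Since 6 = 4n+2 (n=1), it is aromatic (imidazole).
The fused 6/5-membered bicyclic (with one N–H) is a single π system with 9 sp² atoms and 10 π electrons from ring double bonds plus a heteroatom lone pair. 10 = 4(2)+2, so the system is aromatic and both rings count as aromatic (indole).
The second 5-membered ring with two nitrogens (one N–H, one =N–) is planar and fully conjugated; 2 ring double bonds (4 π electrons) plus a heteroatom lone pair (2) give 6 π electrons. Since 6 = 4n+2 (n=1), it is aromatic (imidazole).
The fused 6/5-membered bicyclic (with one N–H) is a single π system with 9 sp² atoms and 10 π electrons from ring double bonds plus a heteroatom lone pair. 10 = 4(2)+2, so the system is aromatic and both rings count as aromatic (indole).
The 5-membered ring has one sp³ carbon, so it is not fully conjugated — not aromatic (cyclopentadiene).
The 7-membered ring has only sp² ring atoms; a planar conformation would have a fully conjugated π system of 8 electrons. But 8 = 4(2), which is 4n not 4n+2, so it is not aromatic (cycloheptatrienyl anion).
6 of the 8 rings are aromatic. Total: 6.

6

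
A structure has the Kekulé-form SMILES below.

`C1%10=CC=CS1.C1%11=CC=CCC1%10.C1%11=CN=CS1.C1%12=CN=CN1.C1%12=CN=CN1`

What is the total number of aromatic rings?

The SMILES encodes a five-membered ring of four carbons and one sulfur, with two C=C double bonds; a six-membered carbon ring with two conjugated C=C double bonds and two sp³ carbons; a five-membered ring with a sulfur at position 1 and a nitrogen at position 3 (in a C=N bond), with two double bonds; a five-membered ring with nitrogens at positions 1 and 3 (one bearing H, one in a C=N bond) and two double bonds; a five-membered ring with nitrogens at positions 1 and 3 (one bearing H, one in a C=N bond) and two double bonds.
The 5-membered ring with one sulfur is planar and fully conjugated; 2 ring double bonds (4 π electrons) plus a heteroatom lone pair (2) give 6 π electrons. 6 = 4(1)+2, so it is aromatic (thiophene).
The 6-membered ring has two sp³ carbons, so it is not fully conjugated — not aromatic (1,3-cyclohexadiene).
The 5-membered ring with one sulfur and one =N– has a continuous p-orbital overlap around the ring; 2 ring double bonds (4 π electrons) plus a heteroatom lone pair (2) give 6 π electrons. Since 6 = 4n+2 (n=1), it is aromatic (thiazole).
The 5-membered ring with two nitrogens (one N–H, one =N–) is planar and fully conjugated; 2 ring double bonds (4 π electrons) plus a heteroatom lone pair (2) give 6 π electrons. That satisfies 4n+2 with n=1, so it is aromatic (imidazole).
The second 5-membered ring with two nitrogens (one N–H, one =N–) has a continuous p-orbital overlap around the ring; 2 ring double bonds (4 π electrons) plus a heteroatom lone pair (2) give 6 π electrons. Since 6 = 4n+2 (n=1), it is aromatic (imidazole).
4 of the 5 rings are aromatic. Total: 4.

4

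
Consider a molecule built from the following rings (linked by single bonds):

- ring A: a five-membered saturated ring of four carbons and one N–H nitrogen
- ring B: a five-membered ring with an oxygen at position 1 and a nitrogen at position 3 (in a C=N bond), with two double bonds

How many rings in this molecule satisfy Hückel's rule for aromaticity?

Ring A has only sp³ atoms, so it is not fully conjugated — not aromatic (pyrrolidine).
Ring B is planar and fully conjugated; 2 ring double bonds (4 π electrons) plus a heteroatom lone pair (2) give 6 π electrons. 6 = 4(1)+2, so ring B is aromatic (oxazole).
Aromatic: B. Total: 1.

1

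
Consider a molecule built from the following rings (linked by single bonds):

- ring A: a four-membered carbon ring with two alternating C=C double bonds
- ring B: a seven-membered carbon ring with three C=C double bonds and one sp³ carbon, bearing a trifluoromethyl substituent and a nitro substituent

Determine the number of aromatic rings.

Ring A has only sp² ring atoms; a planar conformation would have a fully conjugated π system of 4 electrons. But 4 = 4(1), which is 4n not 4n+2, so ring A is not aromatic (cyclobutadiene) — cyclobutadiene is antiaromatic and distorts to a rectangle.
Ring B has one sp³ carbon, so it is not fully conjugated — not aromatic (cycloheptatriene).
No ring is aromatic. Total: 0.

0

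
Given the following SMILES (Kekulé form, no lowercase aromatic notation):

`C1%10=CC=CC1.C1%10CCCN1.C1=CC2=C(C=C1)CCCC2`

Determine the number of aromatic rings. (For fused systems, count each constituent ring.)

The SMILES encodes a five-membered carbon ring with two conjugated C=C double bonds and one sp³ carbon; a five-membered saturated ring of four carbons and one N–H nitrogen; a six-membered carbon ring with three alternating C=C double bonds, fused to a saturated six-membered carbon ring.
The 5-membered ring has one sp³ carbon, so it is not fully conjugated — not aromatic (cyclopentadiene).
The 5-membered ring with one N–H has only sp³ atoms, so it is not fully conjugated — not aromatic (pyrrolidine).
The 6-membered ring is planar and fully conjugated; 3 ring double bonds give 6 π electrons. Since 6 = 4n+2 (n=1), it is aromatic (benzene ring).
The second 6-membered ring has four sp³ carbons, so it is not fully conjugated — not aromatic (cyclohexane ring).
1 of the 4 rings is aromatic. Total: 1.

1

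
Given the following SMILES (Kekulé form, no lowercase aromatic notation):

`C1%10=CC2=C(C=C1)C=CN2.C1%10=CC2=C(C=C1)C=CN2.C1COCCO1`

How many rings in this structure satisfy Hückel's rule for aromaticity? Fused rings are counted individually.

4

The SMILES encodes a six-membered carbon ring with three alternating C=C double bonds, fused to a five-membered ring containing one N–H nitrogen and two C=C double bonds; a six-membered carbon ring with three alternating C=C double bonds, fused to a five-membered ring containing one N–H nitrogen and two C=C double bonds; a six-membered saturated ring with oxygens at positions 1 and 4.
The fused 6/5-membered bicyclic (with one N–H) is a single π system with 9 sp² atoms and 10 π electrons from ring double bonds plus a heteroatom lone pair. 10 = 4(2)+2, so the system is aromatic and both rings count as aromatic (indole).
The fused 6/5-membered bicyclic (with one N–H) is a single π system with 9 sp² atoms and 10 π electrons from ring double bonds plus a heteroatom lone pair. 10 = 4(2)+2, so the system is aromatic and both rings count as aromatic (indole).
The 6-membered ring with two oxygens (1,4) has only sp³ atoms, so it is not fully conjugated — not aromatic (1,4-dioxane).
4 of the 5 rings are aromatic. Total: 4.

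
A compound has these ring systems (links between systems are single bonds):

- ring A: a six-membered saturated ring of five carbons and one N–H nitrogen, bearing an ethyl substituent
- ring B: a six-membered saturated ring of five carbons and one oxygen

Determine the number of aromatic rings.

Ring A has only sp³ atoms, so it is not fully conjugated — not aromatic (piperidine).
Ring B has only sp³ atoms, so it is not fully conjugated — not aromatic (tetrahydropyran).
No ring is aromatic. Total: 0.

0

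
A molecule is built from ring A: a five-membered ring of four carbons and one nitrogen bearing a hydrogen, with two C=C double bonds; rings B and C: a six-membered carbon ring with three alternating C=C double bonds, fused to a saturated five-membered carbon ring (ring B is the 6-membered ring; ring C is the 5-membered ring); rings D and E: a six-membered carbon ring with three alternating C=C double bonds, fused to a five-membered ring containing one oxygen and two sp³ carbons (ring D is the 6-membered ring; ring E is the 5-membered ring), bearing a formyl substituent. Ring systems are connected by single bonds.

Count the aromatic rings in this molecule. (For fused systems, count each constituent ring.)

Ring A is planar and fully conjugated; 2 ring double bonds (4 π electrons) plus a heteroatom lone pair (2) give 6 π electrons. 6 = 4(1)+2, so ring A is aromatic (pyrrole).
Ring B is fully conjugated (every ring atom contributes a p orbital); 3 ring double bonds give 6 π electrons. Since 6 = 4n+2 (n=1), ring B is aromatic (benzene ring).
Ring C has three sp³ carbons, so it is not fully conjugated — not aromatic (cyclopentane ring).
Ring D is fully conjugated (every ring atom contributes a p orbital); 3 ring double bonds give 6 π electrons. Since 6 = 4n+2 (n=1), ring D is aromatic (benzene ring).
Ring E has two sp³ carbons, so it is not fully conjugated — not aromatic (oxolane ring).
Aromatic: A, B, D. Total: 3.

3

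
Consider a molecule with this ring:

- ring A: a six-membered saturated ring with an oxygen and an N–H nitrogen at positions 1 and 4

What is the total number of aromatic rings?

0

Ring A has only sp³ atoms, so it is not fully conjugated — not aromatic (morpholine).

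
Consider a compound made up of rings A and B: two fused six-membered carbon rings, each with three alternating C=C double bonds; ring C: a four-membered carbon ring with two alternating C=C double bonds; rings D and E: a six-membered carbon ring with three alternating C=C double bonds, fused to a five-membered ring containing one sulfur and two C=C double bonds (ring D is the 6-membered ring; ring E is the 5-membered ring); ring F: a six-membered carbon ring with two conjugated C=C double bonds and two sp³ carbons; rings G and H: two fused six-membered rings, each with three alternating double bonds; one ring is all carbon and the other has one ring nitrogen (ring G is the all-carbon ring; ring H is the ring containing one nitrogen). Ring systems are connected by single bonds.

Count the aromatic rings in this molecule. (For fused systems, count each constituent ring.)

Rings A and B form a fused bicyclic system with 10 sp² atoms and 10 π electrons from ring double bonds. 10 = 4(2)+2, so the system is aromatic and both rings count as aromatic (naphthalene).
Ring C has only sp² ring atoms; a planar conformation would have a fully conjugated π system of 4 electrons. But 4 = 4(1), which is 4n not 4n+2, so ring C is not aromatic (cyclobutadiene) — cyclobutadiene is antiaromatic and distorts to a rectangle.
Rings D and E form a fused bicyclic system (with one sulfur) with 9 sp² atoms and 10 π electrons from ring double bonds plus a heteroatom lone pair. 10 = 4(2)+2, so the system is aromatic and both rings count as aromatic (benzothiophene).
Ring F has two sp³ carbons, so it is not fully conjugated — not aromatic (1,3-cyclohexadiene).
Rings G and H form a fused bicyclic system (with one nitrogen) with 10 sp² atoms and 10 π electrons from ring double bonds. 10 = 4(2)+2, so the system is aromatic and both rings count as aromatic (quinoline).
Aromatic: A, B, D, E, G, H. Total: 6.

6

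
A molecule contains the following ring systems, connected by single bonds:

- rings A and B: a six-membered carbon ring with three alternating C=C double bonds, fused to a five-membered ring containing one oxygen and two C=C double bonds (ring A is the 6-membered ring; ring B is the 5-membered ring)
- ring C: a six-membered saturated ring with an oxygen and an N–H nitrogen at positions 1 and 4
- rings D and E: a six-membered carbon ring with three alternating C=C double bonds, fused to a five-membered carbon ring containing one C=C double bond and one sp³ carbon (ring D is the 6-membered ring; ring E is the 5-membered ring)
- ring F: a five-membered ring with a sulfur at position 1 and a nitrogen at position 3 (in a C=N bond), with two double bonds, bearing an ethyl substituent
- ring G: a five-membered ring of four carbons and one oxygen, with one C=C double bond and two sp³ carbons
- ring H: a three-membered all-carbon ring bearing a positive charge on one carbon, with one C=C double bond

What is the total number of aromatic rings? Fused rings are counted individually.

5

Rings A and B form a fused bicyclic system (with one oxygen) with 9 sp² atoms and 10 π electrons from ring double bonds plus a heteroatom lone pair. 10 = 4(2)+2, so the system is aromatic and both rings count as aromatic (benzofuran).
Ring C has only sp³ atoms, so it is not fully conjugated — not aromatic (morpholine).
Ring D is fully conjugated (every ring atom contributes a p orbital); 3 ring double bonds give 6 π electrons. Since 6 = 4n+2 (n=1), ring D is aromatic (benzene ring).
Ring E has one sp³ carbon, so it is not fully conjugated — not aromatic (cyclopentene ring).
Ring F is planar and fully conjugated; 2 ring double bonds (4 π electrons) plus a heteroatom lone pair (2) give 6 π electrons. 6 = 4(1)+2, so ring F is aromatic (thiazole).
Ring G has two sp³ carbons, so it is not fully conjugated — not aromatic (2,3-dihydrofuran).
Ring H is fully conjugated (every ring atom contributes a p orbital); 1 ring double bond (2 π electrons) plus the carbocation's empty p orbital (0, but keeps the ring conjugated) give 2 π electrons. 2 = 4(0)+2, so ring H is aromatic (cyclopropenyl cation).
Aromatic: A, B, D, F, H. Total: 5.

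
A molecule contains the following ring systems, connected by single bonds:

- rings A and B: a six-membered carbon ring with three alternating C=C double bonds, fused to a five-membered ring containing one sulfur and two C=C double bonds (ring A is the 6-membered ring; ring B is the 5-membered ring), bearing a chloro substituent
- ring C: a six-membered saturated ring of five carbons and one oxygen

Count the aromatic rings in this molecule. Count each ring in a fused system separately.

2

Rings A and B form a fused bicyclic system (with one sulfur) with 9 sp² atoms and 10 π electrons from ring double bonds plus a heteroatom lone pair. 10 = 4(2)+2, so the system is aromatic and both rings count as aromatic (benzothiophene).
Ring C has only sp³ atoms, so it is not fully conjugated — not aromatic (tetrahydropyran).
Aromatic: A, B. Total: 2.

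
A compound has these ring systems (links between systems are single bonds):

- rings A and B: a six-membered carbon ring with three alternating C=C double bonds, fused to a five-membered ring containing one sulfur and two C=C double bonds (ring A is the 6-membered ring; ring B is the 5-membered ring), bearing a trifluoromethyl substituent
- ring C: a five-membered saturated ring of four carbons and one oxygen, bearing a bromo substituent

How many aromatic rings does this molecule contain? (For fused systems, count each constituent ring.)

2

Rings A and B form a fused bicyclic system (with one sulfur) with 9 sp² atoms and 10 π electrons from ring double bonds plus a heteroatom lone pair. 10 = 4(2)+2, so the system is aromatic and both rings count as aromatic (benzothiophene).
Ring C has only sp³ atoms, so it is not fully conjugated — not aromatic (tetrahydrofuran).
Aromatic: A, B. Total: 2.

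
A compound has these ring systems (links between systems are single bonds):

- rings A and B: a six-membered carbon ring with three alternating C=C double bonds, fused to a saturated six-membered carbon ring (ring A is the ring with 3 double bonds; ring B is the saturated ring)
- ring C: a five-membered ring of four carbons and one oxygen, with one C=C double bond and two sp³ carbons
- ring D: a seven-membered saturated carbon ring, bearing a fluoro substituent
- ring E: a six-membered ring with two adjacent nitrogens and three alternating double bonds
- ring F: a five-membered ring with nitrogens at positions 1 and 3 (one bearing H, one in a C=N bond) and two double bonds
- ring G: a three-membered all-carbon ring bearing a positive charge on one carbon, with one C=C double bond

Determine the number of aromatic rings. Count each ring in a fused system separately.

4

Ring A is planar and fully conjugated; 3 ring double bonds give 6 π electrons. Since 6 = 4n+2 (n=1), ring A is aromatic (benzene ring).
Ring B has four sp³ carbons, so it is not fully conjugated — not aromatic (cyclohexane ring).
Ring C has two sp³ carbons, so it is not fully conjugated — not aromatic (2,3-dihydrofuran).
Ring D has only sp³ atoms, so it is not fully conjugated — not aromatic (cycloheptane).
Ring E is fully conjugated (every ring atom contributes a p orbital); 3 ring double bonds give 6 π electrons. That satisfies 4n+2 with n=1, so ring E is aromatic (pyridazine).
Ring F has a continuous p-orbital overlap around the ring; 2 ring double bonds (4 π electrons) plus a heteroatom lone pair (2) give 6 π electrons. Since 6 = 4n+2 (n=1), ring F is aromatic (imidazole).
Ring G is fully conjugated (every ring atom contributes a p orbital); 1 ring double bond (2 π electrons) plus the carbocation's empty p orbital (0, but keeps the ring conjugated) give 2 π electrons. Since 2 = 4n+2 (n=0), ring G is aromatic (cyclopropenyl cation).
Aromatic: A, E, F, G. Total: 4.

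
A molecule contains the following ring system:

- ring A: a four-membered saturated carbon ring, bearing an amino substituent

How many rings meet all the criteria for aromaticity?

Ring A has only sp³ atoms, so it is not fully conjugated — not aromatic (cyclobutane).

0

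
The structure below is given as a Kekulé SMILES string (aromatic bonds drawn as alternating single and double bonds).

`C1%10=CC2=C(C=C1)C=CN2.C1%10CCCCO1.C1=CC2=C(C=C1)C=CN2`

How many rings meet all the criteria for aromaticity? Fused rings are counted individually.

The SMILES encodes a six-membered carbon ring with three alternating C=C double bonds, fused to a five-membered ring containing one N–H nitrogen and two C=C double bonds; a six-membered saturated ring of five carbons and one oxygen; a six-membered carbon ring with three alternating C=C double bonds, fused to a five-membered ring containing one N–H nitrogen and two C=C double bonds.
The fused 6/5-membered bicyclic (with one N–H) is a single π system with 9 sp² atoms and 10 π electrons from ring double bonds plus a heteroatom lone pair. 10 = 4(2)+2, so the system is aromatic and both rings count as aromatic (indole).
The 6-membered ring with one oxygen has only sp³ atoms, so it is not fully conjugated — not aromatic (tetrahydropyran).
The fused 6/5-membered bicyclic (with one N–H) is a single π system with 9 sp² atoms and 10 π electrons from ring double bonds plus a heteroatom lone pair. 10 = 4(2)+2, so the system is aromatic and both rings count as aromatic (indole).
4 of the 5 rings are aromatic. Total: 4.

4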